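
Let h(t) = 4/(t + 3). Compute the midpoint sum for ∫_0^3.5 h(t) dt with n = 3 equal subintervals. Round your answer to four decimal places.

Δt = (3.5 − 0)/3 = 7/6.
Midpoints: 7/12, 1.75, 35/12.
h(7/12) = 48/43, h(1.75) = 16/19, h(35/12) = 48/71.
Sum = Δt · [h(7/12) + h(1.75) + h(35/12)].
Sum ≈ 3.0735.

3.0735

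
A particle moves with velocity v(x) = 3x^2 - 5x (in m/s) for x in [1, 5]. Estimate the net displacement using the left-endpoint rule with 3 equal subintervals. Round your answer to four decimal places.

32.8889

Δx = (5 − 1)/3 = 4/3.
Left endpoints: 1, 7/3, 11/3.
v(1) = -2, v(7/3) = 14/3, v(11/3) = 22.
Sum = Δx · [v(1) + v(7/3) + v(11/3)].
Sum ≈ 32.8889.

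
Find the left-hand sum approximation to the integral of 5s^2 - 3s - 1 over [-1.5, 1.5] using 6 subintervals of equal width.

11.125

Δs = (1.5 − (-1.5))/6 = 0.5.
Left endpoints: -1.5, -1, -0.5, 0, 0.5, 1.
f(-1.5) = 14.75, f(-1) = 7, f(-0.5) = 1.75, f(0) = -1, f(0.5) = -1.25, f(1) = 1.
Sum = Δs · [f(-1.5) + f(-1) + f(-0.5) + ...].
Sum = 11.125.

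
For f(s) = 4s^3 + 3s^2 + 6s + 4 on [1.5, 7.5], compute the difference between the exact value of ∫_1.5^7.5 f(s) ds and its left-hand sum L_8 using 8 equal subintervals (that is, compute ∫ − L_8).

669.9375

Exact integral: ∫_1.5^7.5 f(s) ds = 3763.5.
L_8 = 3093.5625.
Error = 3763.5 − 3093.5625 = 669.9375.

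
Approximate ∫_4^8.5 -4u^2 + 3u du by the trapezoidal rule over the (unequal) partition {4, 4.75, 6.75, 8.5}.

Subinterval widths: 0.75, 2, 1.75.
f(4) = -52, f(4.75) = -76, f(6.75) = -162, f(8.5) = -263.5.
On each subinterval the trapezoid contributes (Δu_i/2)·[f(u_{i-1}) + f(u_i)].
Sum = -658.3125.

-658.3125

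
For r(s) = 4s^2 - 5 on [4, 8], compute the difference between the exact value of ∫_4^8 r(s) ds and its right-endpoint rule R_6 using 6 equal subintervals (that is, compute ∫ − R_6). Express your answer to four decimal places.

-65.1852

Exact integral: ∫_4^8 r(s) ds ≈ 577.333333.
R_6 ≈ 642.518519.
Error ≈ 577.333333 − 642.518519 ≈ -65.1852.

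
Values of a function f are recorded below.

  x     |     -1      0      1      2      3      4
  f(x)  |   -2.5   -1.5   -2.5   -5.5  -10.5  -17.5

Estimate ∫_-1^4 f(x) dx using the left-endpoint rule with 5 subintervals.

-22.5

Δx = 1.
Sum = 1·[(-2.5) + (-1.5) + (-2.5) + (-5.5) + (-10.5)] = -22.5.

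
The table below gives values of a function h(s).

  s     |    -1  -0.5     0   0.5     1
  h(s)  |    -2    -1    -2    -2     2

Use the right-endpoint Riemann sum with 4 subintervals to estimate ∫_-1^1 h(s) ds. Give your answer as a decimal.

-1.5

Δs = 0.5.
Sum = 0.5·[(-1) + (-2) + (-2) + 2] = -1.5.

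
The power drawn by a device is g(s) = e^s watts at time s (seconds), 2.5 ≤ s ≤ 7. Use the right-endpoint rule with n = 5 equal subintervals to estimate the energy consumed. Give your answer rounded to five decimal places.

Δs = (7 − 2.5)/5 = 0.9.
Right endpoints: 3.4, 4.3, 5.2, 6.1, 7.
g(3.4) ≈ 29.96410, g(4.3) ≈ 73.69979, g(5.2) ≈ 181.27224, g(6.1) ≈ 445.85777, g(7) ≈ 1096.63316.
Sum = Δs · [g(3.4) + g(4.3) + g(5.2) + g(6.1) + g(7)].
Sum ≈ 1644.68436.

1644.68436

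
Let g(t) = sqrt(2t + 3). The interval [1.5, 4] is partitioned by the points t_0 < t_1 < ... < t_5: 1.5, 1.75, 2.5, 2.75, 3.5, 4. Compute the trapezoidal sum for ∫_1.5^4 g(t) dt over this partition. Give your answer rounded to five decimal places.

Subinterval widths: 0.25, 0.75, 0.25, 0.75, 0.5.
g(1.5) ≈ 2.44949, g(1.75) ≈ 2.54951, g(2.5) ≈ 2.82843, g(2.75) ≈ 2.91548, g(3.5) ≈ 3.16228, g(4) ≈ 3.31662.
On each subinterval the trapezoid contributes (Δt_i/2)·[g(t_{i-1}) + g(t_i)].
Sum ≈ 7.25847.

7.25847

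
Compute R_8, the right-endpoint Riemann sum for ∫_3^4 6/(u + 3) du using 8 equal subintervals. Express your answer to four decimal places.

0.9160

Δu = (4 − 3)/8 = 0.125.
Right endpoints: 3.125, 3.25, 3.375, 3.5, 3.625, 3.75, 3.875, 4.
f(3.125) = 48/49, f(3.25) = 0.96, f(3.375) = 16/17, f(3.5) = 12/13, f(3.625) = 48/53, f(3.75) = 8/9, f(3.875) = 48/55, f(4) = 6/7.
Sum = Δu · [f(3.125) + f(3.25) + f(3.375) + ...].
Sum ≈ 0.9160.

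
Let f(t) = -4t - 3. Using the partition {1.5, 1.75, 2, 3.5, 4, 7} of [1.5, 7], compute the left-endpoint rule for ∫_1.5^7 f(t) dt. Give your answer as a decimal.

-86.75

Subinterval widths: 0.25, 0.25, 1.5, 0.5, 3.
Left endpoints: 1.5, 1.75, 2, 3.5, 4.
f(1.5) = -9, f(1.75) = -10, f(2) = -11, f(3.5) = -17, f(4) = -19.
Sum = Σ Δt_i · f(t_i).
Sum = -86.75.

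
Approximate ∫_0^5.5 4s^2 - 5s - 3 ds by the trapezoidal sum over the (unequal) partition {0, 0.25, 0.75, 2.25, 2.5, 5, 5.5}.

142.5625

Subinterval widths: 0.25, 0.5, 1.5, 0.25, 2.5, 0.5.
f(0) = -3, f(0.25) = -4, f(0.75) = -4.5, f(2.25) = 6, f(2.5) = 9.5, f(5) = 72, f(5.5) = 90.5.
On each subinterval the trapezoid contributes (Δs_i/2)·[f(s_{i-1}) + f(s_i)].
Sum = 142.5625.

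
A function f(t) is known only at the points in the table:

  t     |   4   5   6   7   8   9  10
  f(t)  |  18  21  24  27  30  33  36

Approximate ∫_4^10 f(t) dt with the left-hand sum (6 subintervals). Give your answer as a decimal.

153

Δt = 1.
Sum = 1·[18 + 21 + 24 + 27 + 30 + 33] = 153.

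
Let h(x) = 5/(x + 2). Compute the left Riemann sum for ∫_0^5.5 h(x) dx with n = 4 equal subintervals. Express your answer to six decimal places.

8.044354

Δx = (5.5 − 0)/4 = 1.375.
Left endpoints: 0, 1.375, 2.75, 4.125.
h(0) = 2.5, h(1.375) = 40/27, h(2.75) = 20/19, h(4.125) = 40/49.
Sum = Δx · [h(0) + h(1.375) + h(2.75) + h(4.125)].
Sum ≈ 8.044354.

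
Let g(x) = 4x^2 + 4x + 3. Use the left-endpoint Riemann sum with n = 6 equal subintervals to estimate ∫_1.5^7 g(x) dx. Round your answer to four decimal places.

Δx = (7 − 1.5)/6 = 11/12.
Left endpoints: 1.5, 29/12, 10/3, 4.25, 31/6, 73/12.
g(1.5) = 18, g(29/12) = 1297/36, g(10/3) = 547/9, g(4.25) = 92.25, g(31/6) = 1174/9, g(73/12) = 6313/36.
Sum = Δx · [g(1.5) + g(29/12) + g(10/3) + ...].
Sum ≈ 470.1227.

470.1227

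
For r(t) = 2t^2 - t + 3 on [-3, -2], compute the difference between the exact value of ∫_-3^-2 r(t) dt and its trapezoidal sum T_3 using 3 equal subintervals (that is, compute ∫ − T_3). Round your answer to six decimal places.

-0.037037

Exact integral: ∫_-3^-2 r(t) dt ≈ 18.16666667.
T_3 ≈ 18.20370370.
Error ≈ 18.16666667 − 18.20370370 ≈ -0.037037.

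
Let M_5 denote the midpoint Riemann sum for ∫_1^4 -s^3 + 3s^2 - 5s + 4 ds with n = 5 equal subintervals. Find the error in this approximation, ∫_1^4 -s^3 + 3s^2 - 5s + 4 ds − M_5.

-0.405

Exact integral: ∫_1^4 f(s) ds = -26.25.
M_5 = -25.845.
Error = -26.25 − (-25.845) = -0.405.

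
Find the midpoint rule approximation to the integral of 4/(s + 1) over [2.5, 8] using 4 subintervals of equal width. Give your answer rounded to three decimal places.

Δs = (8 − 2.5)/4 = 1.375.
Midpoints: 3.1875, 4.5625, 5.9375, 7.3125.
f(3.1875) = 64/67, f(4.5625) = 64/89, f(5.9375) = 64/111, f(7.3125) = 64/133.
Sum = Δs · [f(3.1875) + f(4.5625) + f(5.9375) + f(7.3125)].
Sum ≈ 3.757.

3.757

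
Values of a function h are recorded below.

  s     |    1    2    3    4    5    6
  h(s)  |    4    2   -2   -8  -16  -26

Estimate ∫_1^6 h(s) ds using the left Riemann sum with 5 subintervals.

-20

Δs = 1.
Sum = 1·[4 + 2 + (-2) + (-8) + (-16)] = -20.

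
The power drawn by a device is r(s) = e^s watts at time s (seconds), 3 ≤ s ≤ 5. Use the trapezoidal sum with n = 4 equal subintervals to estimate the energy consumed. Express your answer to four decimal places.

130.9900

Δs = (5 − 3)/4 = 0.5.
r(3) ≈ 20.0855, r(3.5) ≈ 33.1155, r(4) ≈ 54.5982, r(4.5) ≈ 90.0171, r(5) ≈ 148.4132.
T_4 = (Δs/2)·[r(s_0) + 2r(s_1) + 2r(s_2) + 2r(s_3) + r(s_4)].
Sum ≈ 130.9900.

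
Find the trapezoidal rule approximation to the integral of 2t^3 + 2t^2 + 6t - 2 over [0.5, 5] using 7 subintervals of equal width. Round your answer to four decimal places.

Δt = (5 − 0.5)/7 = 9/14.
f(0.5) = 1.75, f(8/7) = 3586/343, f(25/14) = 36331/1372, f(17/7) = 18184/343, f(43/14) = 127933/1372, f(26/7) = 51574/343, f(61/14) = 312199/1372, f(5) = 328.
T_7 = (Δt/2)·[f(t_0) + 2f(t_1) + ... + 2f(t_{6}) + f(t_7)].
Sum ≈ 466.7028.

466.7028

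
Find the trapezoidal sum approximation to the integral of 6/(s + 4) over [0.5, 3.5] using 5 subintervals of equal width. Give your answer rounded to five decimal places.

Δs = (3.5 − 0.5)/5 = 0.6.
f(0.5) = 4/3, f(1.1) = 20/17, f(1.7) = 20/19, f(2.3) = 20/21, f(2.9) = 20/23, f(3.5) = 0.8.
T_5 = (Δs/2)·[f(s_0) + 2f(s_1) + ... + 2f(s_{4}) + f(s_5)].
Sum ≈ 3.07063.

3.07063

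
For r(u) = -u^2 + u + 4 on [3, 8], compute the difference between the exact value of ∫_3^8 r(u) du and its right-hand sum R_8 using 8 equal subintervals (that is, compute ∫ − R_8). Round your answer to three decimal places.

15.951

Exact integral: ∫_3^8 r(u) du ≈ -114.16667.
R_8 = -130.1171875.
Error ≈ -114.16667 − (-130.1171875) ≈ 15.951.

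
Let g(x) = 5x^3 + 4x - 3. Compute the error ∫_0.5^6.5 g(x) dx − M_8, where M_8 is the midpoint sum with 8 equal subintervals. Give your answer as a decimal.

14.765625

Exact integral: ∫_0.5^6.5 g(x) dx = 2297.25.
M_8 = 2282.484375.
Error = 2297.25 − 2282.484375 = 14.765625.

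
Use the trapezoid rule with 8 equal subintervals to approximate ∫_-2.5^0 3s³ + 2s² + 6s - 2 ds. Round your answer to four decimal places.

Δs = (0 − (-2.5))/8 = 0.3125.
f(-2.5) = -51.375, f(-2.1875) = -151377/4096, f(-1.875) = -13309/512, f(-1.5625) = -73467/4096, f(-1.25) = -12.234375, f(-0.9375) = -34157/4096, f(-0.625) = -2919/512, f(-0.3125) = -15447/4096, f(0) = -2.
T_8 = (Δs/2)·[f(s_0) + 2f(s_1) + ... + 2f(s_{7}) + f(s_8)].
Sum ≈ -43.0066.

-43.0066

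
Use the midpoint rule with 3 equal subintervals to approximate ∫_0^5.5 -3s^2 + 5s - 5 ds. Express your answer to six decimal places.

-113.628472

Δs = (5.5 − 0)/3 = 11/6.
Midpoints: 11/12, 2.75, 55/12.
f(11/12) = -2.9375, f(2.75) = -13.9375, f(55/12) = -2165/48.
Sum = Δs · [f(11/12) + f(2.75) + f(55/12)].
Sum ≈ -113.628472.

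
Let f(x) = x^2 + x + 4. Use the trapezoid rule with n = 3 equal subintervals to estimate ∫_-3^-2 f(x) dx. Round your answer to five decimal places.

Δx = (-2 − (-3))/3 = 1/3.
f(-3) = 10, f(-8/3) = 76/9, f(-7/3) = 64/9, f(-2) = 6.
T_3 = (Δx/2)·[f(x_0) + 2f(x_1) + 2f(x_2) + f(x_3)].
Sum ≈ 7.85185.

7.85185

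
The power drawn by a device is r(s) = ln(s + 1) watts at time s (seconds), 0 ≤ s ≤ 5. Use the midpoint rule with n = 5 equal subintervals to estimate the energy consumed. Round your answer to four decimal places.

5.7833

Δs = (5 − 0)/5 = 1.
Midpoints: 0.5, 1.5, 2.5, 3.5, 4.5.
r(0.5) ≈ 0.4055, r(1.5) ≈ 0.9163, r(2.5) ≈ 1.2528, r(3.5) ≈ 1.5041, r(4.5) ≈ 1.7047.
Sum = Δs · [r(0.5) + r(1.5) + r(2.5) + r(3.5) + r(4.5)].
Sum ≈ 5.7833.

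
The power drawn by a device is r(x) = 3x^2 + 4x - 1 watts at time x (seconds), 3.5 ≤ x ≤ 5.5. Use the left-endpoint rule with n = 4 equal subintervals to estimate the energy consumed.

142.25

Δx = (5.5 − 3.5)/4 = 0.5.
Left endpoints: 3.5, 4, 4.5, 5.
r(3.5) = 49.75, r(4) = 63, r(4.5) = 77.75, r(5) = 94.
Sum = Δx · [r(3.5) + r(4) + r(4.5) + r(5)].
Sum = 142.25.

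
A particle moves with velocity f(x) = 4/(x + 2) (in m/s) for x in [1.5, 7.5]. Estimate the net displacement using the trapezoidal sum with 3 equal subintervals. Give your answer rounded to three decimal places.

Δx = (7.5 − 1.5)/3 = 2.
f(1.5) = 8/7, f(3.5) = 8/11, f(5.5) = 8/15, f(7.5) = 8/19.
T_3 = (Δx/2)·[f(x_0) + 2f(x_1) + 2f(x_2) + f(x_3)].
Sum ≈ 4.085.

4.085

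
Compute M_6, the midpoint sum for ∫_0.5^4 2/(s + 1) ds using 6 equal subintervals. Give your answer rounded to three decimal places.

Δs = (4 − 0.5)/6 = 7/12.
Midpoints: 19/24, 1.375, 47/24, 61/24, 3.125, 89/24.
f(19/24) = 48/43, f(1.375) = 16/19, f(47/24) = 48/71, f(61/24) = 48/85, f(3.125) = 16/33, f(89/24) = 48/113.
Sum = Δs · [f(19/24) + f(1.375) + f(47/24) + ...].
Sum ≈ 2.397.

2.397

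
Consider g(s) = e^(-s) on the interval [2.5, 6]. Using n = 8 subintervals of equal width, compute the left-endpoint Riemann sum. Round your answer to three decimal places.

0.098

Δs = (6 − 2.5)/8 = 0.4375.
Left endpoints: 2.5, 2.9375, 3.375, 3.8125, 4.25, 4.6875, 5.125, 5.5625.
g(2.5) ≈ 0.082, g(2.9375) ≈ 0.053, g(3.375) ≈ 0.034, g(3.8125) ≈ 0.022, g(4.25) ≈ 0.014, g(4.6875) ≈ 0.009, g(5.125) ≈ 0.006, g(5.5625) ≈ 0.004.
Sum = Δs · [g(2.5) + g(2.9375) + g(3.375) + ...].
Sum ≈ 0.098.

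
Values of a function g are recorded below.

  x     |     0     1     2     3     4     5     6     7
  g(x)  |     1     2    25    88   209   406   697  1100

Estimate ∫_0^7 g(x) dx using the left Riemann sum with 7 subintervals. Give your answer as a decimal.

Δx = 1.
Sum = 1·[1 + 2 + 25 + 88 + 209 + 406 + 697] = 1428.

1428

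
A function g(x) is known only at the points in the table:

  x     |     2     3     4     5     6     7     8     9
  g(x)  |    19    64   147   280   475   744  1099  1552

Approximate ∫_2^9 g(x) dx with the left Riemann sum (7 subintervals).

2828

Δx = 1.
Sum = 1·[19 + 64 + 147 + 280 + 475 + 744 + 1099] = 2828.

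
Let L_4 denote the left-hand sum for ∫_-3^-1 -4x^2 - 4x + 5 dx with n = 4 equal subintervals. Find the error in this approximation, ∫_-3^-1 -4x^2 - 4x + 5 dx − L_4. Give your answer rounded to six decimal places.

6.333333

Exact integral: ∫_-3^-1 f(x) dx ≈ -8.66666667.
L_4 = -15.
Error ≈ -8.66666667 − (-15) ≈ 6.333333.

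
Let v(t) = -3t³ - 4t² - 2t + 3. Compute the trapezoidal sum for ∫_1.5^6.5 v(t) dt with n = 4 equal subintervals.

Δt = (6.5 − 1.5)/4 = 1.25.
v(1.5) = -19.125, v(2.75) = -95.140625, v(4) = -261, v(5.25) = -551.859375, v(6.5) = -1002.875.
T_4 = (Δt/2)·[v(t_0) + 2v(t_1) + 2v(t_2) + 2v(t_3) + v(t_4)].
Sum = -1773.75.

-1773.75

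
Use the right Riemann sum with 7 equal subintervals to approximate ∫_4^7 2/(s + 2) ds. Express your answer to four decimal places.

0.7876

Δs = (7 − 4)/7 = 3/7.
Right endpoints: 31/7, 34/7, 37/7, 40/7, 43/7, 46/7, 7.
f(31/7) = 14/45, f(34/7) = 7/24, f(37/7) = 14/51, f(40/7) = 7/27, f(43/7) = 14/57, f(46/7) = 7/30, f(7) = 2/9.
Sum = Δs · [f(31/7) + f(34/7) + f(37/7) + ...].
Sum ≈ 0.7876.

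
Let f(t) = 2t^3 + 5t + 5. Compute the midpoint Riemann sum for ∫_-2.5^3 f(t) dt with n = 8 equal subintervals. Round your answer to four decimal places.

Δt = (3 − (-2.5))/8 = 0.6875.
Midpoints: -2.15625, -1.46875, -0.78125, -0.09375, 0.59375, 1.28125, 1.96875, 2.65625.
f(-2.15625) = -423229/16384, f(-1.46875) = -142223/16384, f(-0.78125) = 2295/16384, f(-0.09375) = 74213/16384, f(0.59375) = 137419/16384, f(1.28125) = 255801/16384, f(1.96875) = 493247/16384, f(2.65625) = 913645/16384.
Sum = Δt · [f(-2.15625) + f(-1.46875) + f(-0.78125) + ...].
Sum ≈ 55.0188.

55.0188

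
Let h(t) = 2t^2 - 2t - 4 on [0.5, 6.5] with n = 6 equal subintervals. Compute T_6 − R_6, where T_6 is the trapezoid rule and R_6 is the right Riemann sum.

T_6 = 119.
R_6 = 155.
T_6 − R_6 = -36.

-36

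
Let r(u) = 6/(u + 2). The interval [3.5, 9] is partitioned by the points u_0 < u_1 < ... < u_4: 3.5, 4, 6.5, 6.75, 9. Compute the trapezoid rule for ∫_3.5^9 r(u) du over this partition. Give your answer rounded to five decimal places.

4.21409

Subinterval widths: 0.5, 2.5, 0.25, 2.25.
r(3.5) = 12/11, r(4) = 1, r(6.5) = 12/17, r(6.75) = 24/35, r(9) = 6/11.
On each subinterval the trapezoid contributes (Δu_i/2)·[r(u_{i-1}) + r(u_i)].
Sum ≈ 4.21409.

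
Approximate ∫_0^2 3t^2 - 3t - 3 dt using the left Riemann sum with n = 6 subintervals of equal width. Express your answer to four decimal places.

Δt = (2 − 0)/6 = 1/3.
Left endpoints: 0, 1/3, 2/3, 1, 4/3, 5/3.
f(0) = -3, f(1/3) = -11/3, f(2/3) = -11/3, f(1) = -3, f(4/3) = -5/3, f(5/3) = 1/3.
Sum = Δt · [f(0) + f(1/3) + f(2/3) + ...].
Sum ≈ -4.8889.

-4.8889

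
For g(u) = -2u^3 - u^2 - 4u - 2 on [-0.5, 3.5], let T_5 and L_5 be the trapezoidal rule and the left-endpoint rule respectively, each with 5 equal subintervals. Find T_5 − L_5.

T_5 = -125.6.
L_5 = -80.
T_5 − L_5 = -45.6.

-45.6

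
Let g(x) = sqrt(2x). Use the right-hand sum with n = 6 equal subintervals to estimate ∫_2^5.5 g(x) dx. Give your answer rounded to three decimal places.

9.873

Δx = (5.5 − 2)/6 = 7/12.
Right endpoints: 31/12, 19/6, 3.75, 13/3, 59/12, 5.5.
g(31/12) ≈ 2.273, g(19/6) ≈ 2.517, g(3.75) ≈ 2.739, g(13/3) ≈ 2.944, g(59/12) ≈ 3.136, g(5.5) ≈ 3.317.
Sum = Δx · [g(31/12) + g(19/6) + g(3.75) + ...].
Sum ≈ 9.873.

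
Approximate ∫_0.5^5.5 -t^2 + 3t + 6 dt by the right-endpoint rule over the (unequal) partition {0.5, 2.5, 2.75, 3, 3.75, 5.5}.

6.5

Subinterval widths: 2, 0.25, 0.25, 0.75, 1.75.
Right endpoints: 2.5, 2.75, 3, 3.75, 5.5.
f(2.5) = 7.25, f(2.75) = 6.6875, f(3) = 6, f(3.75) = 3.1875, f(5.5) = -7.75.
Sum = Σ Δt_i · f(t_i).
Sum = 6.5.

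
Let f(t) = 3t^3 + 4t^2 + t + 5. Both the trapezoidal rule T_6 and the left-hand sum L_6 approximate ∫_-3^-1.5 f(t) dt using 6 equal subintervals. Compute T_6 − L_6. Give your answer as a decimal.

T_6 = -21.58203125.
L_6 = -27.25390625.
T_6 − L_6 = 5.671875.

5.671875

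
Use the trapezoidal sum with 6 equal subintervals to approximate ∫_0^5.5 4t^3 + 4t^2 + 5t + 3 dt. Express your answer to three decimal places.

Δt = (5.5 − 0)/6 = 11/12.
f(0) = 3, f(11/12) = 6059/432, f(11/6) = 1357/27, f(2.75) = 130.1875, f(11/3) = 7352/27, f(55/12) = 213871/432, f(5.5) = 817.
T_6 = (Δt/2)·[f(t_0) + 2f(t_1) + ... + 2f(t_{5}) + f(t_6)].
Sum ≈ 1257.520.

1257.520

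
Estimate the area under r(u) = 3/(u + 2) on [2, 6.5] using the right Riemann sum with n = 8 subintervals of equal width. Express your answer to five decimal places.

2.15348

Δu = (6.5 − 2)/8 = 0.5625.
Right endpoints: 2.5625, 3.125, 3.6875, 4.25, 4.8125, 5.375, 5.9375, 6.5.
r(2.5625) = 48/73, r(3.125) = 24/41, r(3.6875) = 48/91, r(4.25) = 0.48, r(4.8125) = 48/109, r(5.375) = 24/59, r(5.9375) = 48/127, r(6.5) = 6/17.
Sum = Δu · [r(2.5625) + r(3.125) + r(3.6875) + ...].
Sum ≈ 2.15348.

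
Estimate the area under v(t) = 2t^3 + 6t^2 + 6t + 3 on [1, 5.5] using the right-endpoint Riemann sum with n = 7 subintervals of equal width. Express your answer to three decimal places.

1068.337

Δt = (5.5 − 1)/7 = 9/14.
Right endpoints: 23/14, 16/7, 41/14, 25/7, 59/14, 34/7, 5.5.
v(23/14) = 52025/1372, v(16/7) = 24677/343, v(41/14) = 167747/1372, v(25/7) = 65879/343, v(59/14) = 390389/1372, v(34/7) = 138185/343, v(5.5) = 550.25.
Sum = Δt · [v(23/14) + v(16/7) + v(41/14) + ...].
Sum ≈ 1068.337.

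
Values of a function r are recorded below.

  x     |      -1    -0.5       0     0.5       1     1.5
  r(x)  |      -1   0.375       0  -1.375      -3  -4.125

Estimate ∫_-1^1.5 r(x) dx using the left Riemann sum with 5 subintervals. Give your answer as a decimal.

Δx = 0.5.
Sum = 0.5·[(-1) + 0.375 + 0 + (-1.375) + (-3)] = -2.5.

-2.5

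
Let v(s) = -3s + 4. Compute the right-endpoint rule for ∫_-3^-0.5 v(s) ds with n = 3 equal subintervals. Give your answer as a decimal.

Δs = (-0.5 − (-3))/3 = 5/6.
Right endpoints: -13/6, -4/3, -0.5.
v(-13/6) = 10.5, v(-4/3) = 8, v(-0.5) = 5.5.
Sum = Δs · [v(-13/6) + v(-4/3) + v(-0.5)].
Sum = 20.

20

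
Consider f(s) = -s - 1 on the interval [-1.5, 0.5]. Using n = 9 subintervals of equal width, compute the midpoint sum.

-1

Δs = (0.5 − (-1.5))/9 = 2/9.
Midpoints: -25/18, -7/6, -17/18, -13/18, -0.5, -5/18, -1/18, 1/6, 7/18.
f(-25/18) = 7/18, f(-7/6) = 1/6, f(-17/18) = -1/18, f(-13/18) = -5/18, f(-0.5) = -0.5, f(-5/18) = -13/18, f(-1/18) = -17/18, f(1/6) = -7/6, f(7/18) = -25/18.
Sum = Δs · [f(-25/18) + f(-7/6) + f(-17/18) + ...].
Sum = -1.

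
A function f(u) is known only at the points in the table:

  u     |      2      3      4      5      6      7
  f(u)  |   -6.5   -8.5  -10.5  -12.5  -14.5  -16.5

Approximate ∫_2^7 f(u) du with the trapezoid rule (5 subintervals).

Δu = 1.
T_5 = (1/2)·[(-6.5) + 2·(-8.5) + 2·(-10.5) + 2·(-12.5) + 2·(-14.5) + (-16.5)] = -57.5.

-57.5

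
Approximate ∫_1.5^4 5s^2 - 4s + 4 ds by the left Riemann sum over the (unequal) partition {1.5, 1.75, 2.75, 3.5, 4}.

Subinterval widths: 0.25, 1, 0.75, 0.5.
Left endpoints: 1.5, 1.75, 2.75, 3.5.
f(1.5) = 9.25, f(1.75) = 12.3125, f(2.75) = 30.8125, f(3.5) = 51.25.
Sum = Σ Δs_i · f(s_i).
Sum = 63.359375.

63.359375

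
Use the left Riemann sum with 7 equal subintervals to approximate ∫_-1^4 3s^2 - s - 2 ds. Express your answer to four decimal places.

Δs = (4 − (-1))/7 = 5/7.
Left endpoints: -1, -2/7, 3/7, 8/7, 13/7, 18/7, 23/7.
f(-1) = 2, f(-2/7) = -72/49, f(3/7) = -92/49, f(8/7) = 38/49, f(13/7) = 318/49, f(18/7) = 748/49, f(23/7) = 1328/49.
Sum = Δs · [f(-1) + f(-2/7) + f(3/7) + ...].
Sum ≈ 34.4898.

34.4898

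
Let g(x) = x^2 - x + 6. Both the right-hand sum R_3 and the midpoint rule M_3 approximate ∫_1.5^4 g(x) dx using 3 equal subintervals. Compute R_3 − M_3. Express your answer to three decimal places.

R_3 ≈ 33.31019.
M_3 ≈ 28.18866.
R_3 − M_3 ≈ 5.122.

5.122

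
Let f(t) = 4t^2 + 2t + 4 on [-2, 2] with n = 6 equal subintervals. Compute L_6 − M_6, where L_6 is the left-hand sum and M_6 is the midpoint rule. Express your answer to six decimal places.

L_6 ≈ 35.85185185.
M_6 ≈ 36.74074074.
L_6 − M_6 ≈ -0.888889.

-0.888889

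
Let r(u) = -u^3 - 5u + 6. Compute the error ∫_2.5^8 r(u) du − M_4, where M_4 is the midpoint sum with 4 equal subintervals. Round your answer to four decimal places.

Exact integral: ∫_2.5^8 r(u) du = -1125.609375.
M_4 ≈ -1111.961426.
Error ≈ -1125.609375 − (-1111.961426) ≈ -13.6479.

-13.6479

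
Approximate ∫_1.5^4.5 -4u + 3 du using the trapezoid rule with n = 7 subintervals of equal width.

-27

Δu = (4.5 − 1.5)/7 = 3/7.
f(1.5) = -3, f(27/14) = -33/7, f(33/14) = -45/7, f(39/14) = -57/7, f(45/14) = -69/7, f(51/14) = -81/7, f(57/14) = -93/7, f(4.5) = -15.
T_7 = (Δu/2)·[f(u_0) + 2f(u_1) + ... + 2f(u_{6}) + f(u_7)].
Sum = -27.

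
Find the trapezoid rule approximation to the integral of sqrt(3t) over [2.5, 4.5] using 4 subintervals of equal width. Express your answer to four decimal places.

6.4554

Δt = (4.5 − 2.5)/4 = 0.5.
f(2.5) ≈ 2.7386, f(3) ≈ 3.0000, f(3.5) ≈ 3.2404, f(4) ≈ 3.4641, f(4.5) ≈ 3.6742.
T_4 = (Δt/2)·[f(t_0) + 2f(t_1) + 2f(t_2) + 2f(t_3) + f(t_4)].
Sum ≈ 6.4554.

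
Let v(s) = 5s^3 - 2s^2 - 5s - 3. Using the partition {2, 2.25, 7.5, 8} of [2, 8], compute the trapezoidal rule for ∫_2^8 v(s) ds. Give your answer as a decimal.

6313.79296875

Subinterval widths: 0.25, 5.25, 0.5.
v(2) = 19, v(2.25) = 32.578125, v(7.5) = 1956.375, v(8) = 2389.
On each subinterval the trapezoid contributes (Δs_i/2)·[v(s_{i-1}) + v(s_i)].
Sum = 6313.79296875.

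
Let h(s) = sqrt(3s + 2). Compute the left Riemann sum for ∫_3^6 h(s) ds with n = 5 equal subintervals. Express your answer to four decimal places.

11.4187

Δs = (6 − 3)/5 = 0.6.
Left endpoints: 3, 3.6, 4.2, 4.8, 5.4.
h(3) ≈ 3.3166, h(3.6) ≈ 3.5777, h(4.2) ≈ 3.8210, h(4.8) ≈ 4.0497, h(5.4) ≈ 4.2661.
Sum = Δs · [h(3) + h(3.6) + h(4.2) + h(4.8) + h(5.4)].
Sum ≈ 11.4187.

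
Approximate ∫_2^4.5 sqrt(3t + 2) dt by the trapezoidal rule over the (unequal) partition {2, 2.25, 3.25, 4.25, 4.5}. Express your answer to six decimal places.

Subinterval widths: 0.25, 1, 1, 0.25.
f(2) ≈ 2.828427, f(2.25) ≈ 2.958040, f(3.25) ≈ 3.427827, f(4.25) ≈ 3.840573, f(4.5) ≈ 3.937004.
On each subinterval the trapezoid contributes (Δt_i/2)·[f(t_{i-1}) + f(t_i)].
Sum ≈ 8.522639.

8.522639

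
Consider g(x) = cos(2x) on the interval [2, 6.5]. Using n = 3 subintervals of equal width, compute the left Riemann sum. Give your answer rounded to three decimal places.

Δx = (6.5 − 2)/3 = 1.5.
Left endpoints: 2, 3.5, 5.
g(2) ≈ -0.654, g(3.5) ≈ 0.754, g(5) ≈ -0.839.
Sum = Δx · [g(2) + g(3.5) + g(5)].
Sum ≈ -1.108.

-1.108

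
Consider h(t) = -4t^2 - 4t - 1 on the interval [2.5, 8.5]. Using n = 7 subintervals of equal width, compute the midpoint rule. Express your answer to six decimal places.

Δt = (8.5 − 2.5)/7 = 6/7.
Midpoints: 41/14, 53/14, 65/14, 5.5, 89/14, 101/14, 113/14.
h(41/14) = -2304/49, h(53/14) = -3600/49, h(65/14) = -5184/49, h(5.5) = -144, h(89/14) = -9216/49, h(101/14) = -11664/49, h(113/14) = -14400/49.
Sum = Δt · [h(41/14) + h(53/14) + h(65/14) + ...].
Sum ≈ -934.530612.

-934.530612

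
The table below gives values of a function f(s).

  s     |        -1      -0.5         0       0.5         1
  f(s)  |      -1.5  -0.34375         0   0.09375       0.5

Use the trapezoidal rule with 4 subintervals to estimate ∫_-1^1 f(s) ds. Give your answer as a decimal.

-0.375

Δs = 0.5.
T_4 = (0.5/2)·[(-1.5) + 2·(-0.34375) + 2·0 + 2·0.09375 + 0.5] = -0.375.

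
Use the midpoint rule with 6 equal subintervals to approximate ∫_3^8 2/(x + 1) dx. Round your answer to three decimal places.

1.619

Δx = (8 − 3)/6 = 5/6.
Midpoints: 41/12, 4.25, 61/12, 71/12, 6.75, 91/12.
f(41/12) = 24/53, f(4.25) = 8/21, f(61/12) = 24/73, f(71/12) = 24/83, f(6.75) = 8/31, f(91/12) = 24/103.
Sum = Δx · [f(41/12) + f(4.25) + f(61/12) + ...].
Sum ≈ 1.619.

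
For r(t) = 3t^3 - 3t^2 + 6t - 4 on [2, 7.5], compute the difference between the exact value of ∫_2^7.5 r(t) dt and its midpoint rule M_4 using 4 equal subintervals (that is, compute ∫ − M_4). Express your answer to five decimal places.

Exact integral: ∫_2^7.5 r(t) dt = 2081.921875.
M_4 ≈ 2047.4770508.
Error ≈ 2081.921875 − 2047.4770508 ≈ 34.44482.

34.44482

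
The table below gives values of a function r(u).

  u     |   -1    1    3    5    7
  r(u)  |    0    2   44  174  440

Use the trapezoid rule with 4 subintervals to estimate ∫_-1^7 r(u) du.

880

Δu = 2.
T_4 = (2/2)·[0 + 2·2 + 2·44 + 2·174 + 440] = 880.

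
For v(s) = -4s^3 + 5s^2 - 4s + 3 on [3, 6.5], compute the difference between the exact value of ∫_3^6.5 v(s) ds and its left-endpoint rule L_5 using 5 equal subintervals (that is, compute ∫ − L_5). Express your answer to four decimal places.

Exact integral: ∫_3^6.5 v(s) ds ≈ -1347.354167.
L_5 = -1068.83.
Error ≈ -1347.354167 − (-1068.83) ≈ -278.5242.

-278.5242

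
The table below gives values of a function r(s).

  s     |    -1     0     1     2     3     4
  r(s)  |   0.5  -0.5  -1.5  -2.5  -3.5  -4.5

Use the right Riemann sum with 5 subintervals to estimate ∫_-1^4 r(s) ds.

-12.5

Δs = 1.
Sum = 1·[(-0.5) + (-1.5) + (-2.5) + (-3.5) + (-4.5)] = -12.5.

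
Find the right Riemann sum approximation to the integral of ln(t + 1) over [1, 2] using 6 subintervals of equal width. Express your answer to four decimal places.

Δt = (2 − 1)/6 = 1/6.
Right endpoints: 7/6, 4/3, 1.5, 5/3, 11/6, 2.
f(7/6) ≈ 0.7732, f(4/3) ≈ 0.8473, f(1.5) ≈ 0.9163, f(5/3) ≈ 0.9808, f(11/6) ≈ 1.0415, f(2) ≈ 1.0986.
Sum = Δt · [f(7/6) + f(4/3) + f(1.5) + ...].
Sum ≈ 0.9429.

0.9429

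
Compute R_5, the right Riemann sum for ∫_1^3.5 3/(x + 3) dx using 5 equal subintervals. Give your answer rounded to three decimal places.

1.387

Δx = (3.5 − 1)/5 = 0.5.
Right endpoints: 1.5, 2, 2.5, 3, 3.5.
f(1.5) = 2/3, f(2) = 0.6, f(2.5) = 6/11, f(3) = 0.5, f(3.5) = 6/13.
Sum = Δx · [f(1.5) + f(2) + f(2.5) + f(3) + f(3.5)].
Sum ≈ 1.387.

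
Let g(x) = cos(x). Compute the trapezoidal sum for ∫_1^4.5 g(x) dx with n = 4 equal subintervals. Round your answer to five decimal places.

Δx = (4.5 − 1)/4 = 0.875.
g(1) ≈ 0.54030, g(1.875) ≈ -0.29953, g(2.75) ≈ -0.92430, g(3.625) ≈ -0.88542, g(4.5) ≈ -0.21080.
T_4 = (Δx/2)·[g(x_0) + 2g(x_1) + 2g(x_2) + 2g(x_3) + g(x_4)].
Sum ≈ -1.70144.

-1.70144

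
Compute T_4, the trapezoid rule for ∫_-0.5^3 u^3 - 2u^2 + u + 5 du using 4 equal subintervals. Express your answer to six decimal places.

24.807617

Δu = (3 − (-0.5))/4 = 0.875.
f(-0.5) = 3.875, f(0.375) = 2635/512, f(1.25) = 5.078125, f(2.125) = 3937/512, f(3) = 17.
T_4 = (Δu/2)·[f(u_0) + 2f(u_1) + 2f(u_2) + 2f(u_3) + f(u_4)].
Sum ≈ 24.807617.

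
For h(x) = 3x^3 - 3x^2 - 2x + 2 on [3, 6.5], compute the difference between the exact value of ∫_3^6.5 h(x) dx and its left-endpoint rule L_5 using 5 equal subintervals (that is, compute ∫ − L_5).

Exact integral: ∫_3^6.5 h(x) dx = 1004.171875.
L_5 = 792.89.
Error = 1004.171875 − 792.89 = 211.281875.

211.281875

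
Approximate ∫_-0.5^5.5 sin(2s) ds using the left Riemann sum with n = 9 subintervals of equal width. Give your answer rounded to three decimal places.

0.280

Δs = (5.5 − (-0.5))/9 = 2/3.
Left endpoints: -0.5, 1/6, 5/6, 1.5, 13/6, 17/6, 3.5, 25/6, 29/6.
f(-0.5) ≈ -0.841, f(1/6) ≈ 0.327, f(5/6) ≈ 0.995, f(1.5) ≈ 0.141, f(13/6) ≈ -0.929, f(17/6) ≈ -0.578, f(3.5) ≈ 0.657, f(25/6) ≈ 0.887, f(29/6) ≈ -0.240.
Sum = Δs · [f(-0.5) + f(1/6) + f(5/6) + ...].
Sum ≈ 0.280.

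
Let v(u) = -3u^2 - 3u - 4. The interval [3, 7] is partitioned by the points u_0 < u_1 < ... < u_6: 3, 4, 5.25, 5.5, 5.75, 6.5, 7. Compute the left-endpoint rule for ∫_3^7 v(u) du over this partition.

-338.875

Subinterval widths: 1, 1.25, 0.25, 0.25, 0.75, 0.5.
Left endpoints: 3, 4, 5.25, 5.5, 5.75, 6.5.
v(3) = -40, v(4) = -64, v(5.25) = -102.4375, v(5.5) = -111.25, v(5.75) = -120.4375, v(6.5) = -150.25.
Sum = Σ Δu_i · v(u_i).
Sum = -338.875.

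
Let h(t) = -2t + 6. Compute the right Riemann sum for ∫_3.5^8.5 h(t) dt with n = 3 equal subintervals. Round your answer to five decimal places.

-38.33333

Δt = (8.5 − 3.5)/3 = 5/3.
Right endpoints: 31/6, 41/6, 8.5.
h(31/6) = -13/3, h(41/6) = -23/3, h(8.5) = -11.
Sum = Δt · [h(31/6) + h(41/6) + h(8.5)].
Sum ≈ -38.33333.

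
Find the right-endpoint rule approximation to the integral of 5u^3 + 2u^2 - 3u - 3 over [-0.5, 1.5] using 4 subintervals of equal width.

4.25

Δu = (1.5 − (-0.5))/4 = 0.5.
Right endpoints: 0, 0.5, 1, 1.5.
f(0) = -3, f(0.5) = -3.375, f(1) = 1, f(1.5) = 13.875.
Sum = Δu · [f(0) + f(0.5) + f(1) + f(1.5)].
Sum = 4.25.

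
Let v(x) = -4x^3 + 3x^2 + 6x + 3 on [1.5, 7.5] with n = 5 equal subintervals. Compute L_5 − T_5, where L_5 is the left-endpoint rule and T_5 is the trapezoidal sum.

L_5 = -1748.34.
T_5 = -2633.94.
L_5 − T_5 = 885.6.

885.6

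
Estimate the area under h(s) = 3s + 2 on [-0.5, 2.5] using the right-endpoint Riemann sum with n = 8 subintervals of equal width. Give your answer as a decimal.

Δs = (2.5 − (-0.5))/8 = 0.375.
Right endpoints: -0.125, 0.25, 0.625, 1, 1.375, 1.75, 2.125, 2.5.
h(-0.125) = 1.625, h(0.25) = 2.75, h(0.625) = 3.875, h(1) = 5, h(1.375) = 6.125, h(1.75) = 7.25, h(2.125) = 8.375, h(2.5) = 9.5.
Sum = Δs · [h(-0.125) + h(0.25) + h(0.625) + ...].
Sum = 16.6875.

16.6875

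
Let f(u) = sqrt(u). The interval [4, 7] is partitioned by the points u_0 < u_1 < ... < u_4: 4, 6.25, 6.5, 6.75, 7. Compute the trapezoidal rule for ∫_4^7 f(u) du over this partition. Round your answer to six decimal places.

Subinterval widths: 2.25, 0.25, 0.25, 0.25.
f(4) ≈ 2.000000, f(6.25) ≈ 2.500000, f(6.5) ≈ 2.549510, f(6.75) ≈ 2.598076, f(7) ≈ 2.645751.
On each subinterval the trapezoid contributes (Δu_i/2)·[f(u_{i-1}) + f(u_i)].
Sum ≈ 6.992615.

6.992615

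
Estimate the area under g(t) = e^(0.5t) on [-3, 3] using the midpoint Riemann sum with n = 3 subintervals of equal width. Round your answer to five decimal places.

Δt = (3 − (-3))/3 = 2.
Midpoints: -2, 0, 2.
g(-2) ≈ 0.36788, g(0) ≈ 1.00000, g(2) ≈ 2.71828.
Sum = Δt · [g(-2) + g(0) + g(2)].
Sum ≈ 8.17232.

8.17232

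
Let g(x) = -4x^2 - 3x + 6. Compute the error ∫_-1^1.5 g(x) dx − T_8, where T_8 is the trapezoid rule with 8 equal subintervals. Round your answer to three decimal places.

0.163

Exact integral: ∫_-1^1.5 g(x) dx ≈ 7.29167.
T_8 = 7.12890625.
Error ≈ 7.29167 − 7.12890625 ≈ 0.163.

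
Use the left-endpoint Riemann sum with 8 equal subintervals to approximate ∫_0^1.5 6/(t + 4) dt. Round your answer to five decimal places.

1.94959

Δt = (1.5 − 0)/8 = 0.1875.
Left endpoints: 0, 0.1875, 0.375, 0.5625, 0.75, 0.9375, 1.125, 1.3125.
f(0) = 1.5, f(0.1875) = 96/67, f(0.375) = 48/35, f(0.5625) = 96/73, f(0.75) = 24/19, f(0.9375) = 96/79, f(1.125) = 48/41, f(1.3125) = 96/85.
Sum = Δt · [f(0) + f(0.1875) + f(0.375) + ...].
Sum ≈ 1.94959.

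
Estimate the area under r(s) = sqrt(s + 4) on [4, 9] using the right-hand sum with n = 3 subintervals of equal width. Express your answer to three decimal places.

Δs = (9 − 4)/3 = 5/3.
Right endpoints: 17/3, 22/3, 9.
r(17/3) ≈ 3.109, r(22/3) ≈ 3.367, r(9) ≈ 3.606.
Sum = Δs · [r(17/3) + r(22/3) + r(9)].
Sum ≈ 16.802.

16.802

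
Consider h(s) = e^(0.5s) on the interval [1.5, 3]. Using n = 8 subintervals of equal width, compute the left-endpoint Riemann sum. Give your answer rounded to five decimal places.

Δs = (3 − 1.5)/8 = 0.1875.
Left endpoints: 1.5, 1.6875, 1.875, 2.0625, 2.25, 2.4375, 2.625, 2.8125.
h(1.5) ≈ 2.11700, h(1.6875) ≈ 2.32507, h(1.875) ≈ 2.55359, h(2.0625) ≈ 2.80457, h(2.25) ≈ 3.08022, h(2.4375) ≈ 3.38296, h(2.625) ≈ 3.71545, h(2.8125) ≈ 4.08062.
Sum = Δs · [h(1.5) + h(1.6875) + h(1.875) + ...].
Sum ≈ 4.51115.

4.51115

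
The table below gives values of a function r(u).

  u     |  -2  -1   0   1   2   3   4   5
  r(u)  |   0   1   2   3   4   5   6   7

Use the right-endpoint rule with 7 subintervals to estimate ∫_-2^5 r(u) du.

Δu = 1.
Sum = 1·[1 + 2 + 3 + 4 + 5 + 6 + 7] = 28.

28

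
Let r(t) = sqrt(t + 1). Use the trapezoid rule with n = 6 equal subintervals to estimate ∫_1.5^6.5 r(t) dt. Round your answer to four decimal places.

11.0501

Δt = (6.5 − 1.5)/6 = 5/6.
r(1.5) ≈ 1.5811, r(7/3) ≈ 1.8257, r(19/6) ≈ 2.0412, r(4) ≈ 2.2361, r(29/6) ≈ 2.4152, r(17/3) ≈ 2.5820, r(6.5) ≈ 2.7386.
T_6 = (Δt/2)·[r(t_0) + 2r(t_1) + ... + 2r(t_{5}) + r(t_6)].
Sum ≈ 11.0501.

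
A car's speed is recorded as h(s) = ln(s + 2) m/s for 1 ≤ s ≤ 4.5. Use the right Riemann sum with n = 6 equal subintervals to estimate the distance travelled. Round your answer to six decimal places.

Δs = (4.5 − 1)/6 = 7/12.
Right endpoints: 19/12, 13/6, 2.75, 10/3, 47/12, 4.5.
h(19/12) ≈ 1.276293, h(13/6) ≈ 1.427116, h(2.75) ≈ 1.558145, h(10/3) ≈ 1.673976, h(47/12) ≈ 1.777773, h(4.5) ≈ 1.871802.
Sum = Δs · [h(19/12) + h(13/6) + h(2.75) + ...].
Sum ≈ 5.591312.

5.591312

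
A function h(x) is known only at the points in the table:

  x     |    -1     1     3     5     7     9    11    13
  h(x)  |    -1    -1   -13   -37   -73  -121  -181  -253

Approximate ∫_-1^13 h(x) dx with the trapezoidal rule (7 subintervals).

Δx = 2.
T_7 = (2/2)·[(-1) + 2·(-1) + 2·(-13) + 2·(-37) + 2·(-73) + 2·(-121) + 2·(-181) + (-253)] = -1106.

-1106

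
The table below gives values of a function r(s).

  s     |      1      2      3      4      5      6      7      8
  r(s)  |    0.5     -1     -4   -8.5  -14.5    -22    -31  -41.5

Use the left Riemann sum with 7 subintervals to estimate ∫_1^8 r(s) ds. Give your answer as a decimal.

-80.5

Δs = 1.
Sum = 1·[0.5 + (-1) + (-4) + (-8.5) + (-14.5) + (-22) + (-31)] = -80.5.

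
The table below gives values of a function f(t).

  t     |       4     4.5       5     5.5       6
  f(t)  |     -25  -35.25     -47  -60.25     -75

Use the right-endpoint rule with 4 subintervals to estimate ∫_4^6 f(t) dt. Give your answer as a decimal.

-108.75

Δt = 0.5.
Sum = 0.5·[(-35.25) + (-47) + (-60.25) + (-75)] = -108.75.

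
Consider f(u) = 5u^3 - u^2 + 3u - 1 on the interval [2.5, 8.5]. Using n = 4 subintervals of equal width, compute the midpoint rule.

Δu = (8.5 − 2.5)/4 = 1.5.
Midpoints: 3.25, 4.75, 6.25, 7.75.
f(3.25) = 169.828125, f(4.75) = 526.546875, f(6.25) = 1199.390625, f(7.75) = 2289.609375.
Sum = Δu · [f(3.25) + f(4.75) + f(6.25) + f(7.75)].
Sum = 6278.0625.

6278.0625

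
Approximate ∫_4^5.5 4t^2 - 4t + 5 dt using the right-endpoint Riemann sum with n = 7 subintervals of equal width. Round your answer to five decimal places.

121.01020

Δt = (5.5 − 4)/7 = 3/14.
Right endpoints: 59/14, 31/7, 65/14, 34/7, 71/14, 37/7, 5.5.
f(59/14) = 2900/49, f(31/7) = 3221/49, f(65/14) = 3560/49, f(34/7) = 3917/49, f(71/14) = 4292/49, f(37/7) = 4685/49, f(5.5) = 104.
Sum = Δt · [f(59/14) + f(31/7) + f(65/14) + ...].
Sum ≈ 121.01020.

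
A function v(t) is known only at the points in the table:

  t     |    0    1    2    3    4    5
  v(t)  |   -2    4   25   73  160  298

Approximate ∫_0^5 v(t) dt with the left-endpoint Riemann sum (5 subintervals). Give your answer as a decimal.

260

Δt = 1.
Sum = 1·[(-2) + 4 + 25 + 73 + 160] = 260.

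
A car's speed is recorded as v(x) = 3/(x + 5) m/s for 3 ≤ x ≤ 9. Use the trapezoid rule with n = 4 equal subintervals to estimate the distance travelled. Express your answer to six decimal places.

Δx = (9 − 3)/4 = 1.5.
v(3) = 0.375, v(4.5) = 6/19, v(6) = 3/11, v(7.5) = 0.24, v(9) = 3/14.
T_4 = (Δx/2)·[v(x_0) + 2v(x_1) + 2v(x_2) + 2v(x_3) + v(x_4)].
Sum ≈ 1.684739.

1.684739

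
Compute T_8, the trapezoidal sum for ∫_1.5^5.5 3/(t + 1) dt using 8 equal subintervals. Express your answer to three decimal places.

2.875

Δt = (5.5 − 1.5)/8 = 0.5.
f(1.5) = 1.2, f(2) = 1, f(2.5) = 6/7, f(3) = 0.75, f(3.5) = 2/3, f(4) = 0.6, f(4.5) = 6/11, f(5) = 0.5, f(5.5) = 6/13.
T_8 = (Δt/2)·[f(t_0) + 2f(t_1) + ... + 2f(t_{7}) + f(t_8)].
Sum ≈ 2.875.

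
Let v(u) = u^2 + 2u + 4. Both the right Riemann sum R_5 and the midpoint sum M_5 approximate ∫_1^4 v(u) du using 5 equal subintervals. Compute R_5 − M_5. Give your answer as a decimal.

6.57

R_5 = 54.48.
M_5 = 47.91.
R_5 − M_5 = 6.57.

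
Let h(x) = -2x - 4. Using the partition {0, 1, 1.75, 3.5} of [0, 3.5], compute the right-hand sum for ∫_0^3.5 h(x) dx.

Subinterval widths: 1, 0.75, 1.75.
Right endpoints: 1, 1.75, 3.5.
h(1) = -6, h(1.75) = -7.5, h(3.5) = -11.
Sum = Σ Δx_i · h(x_i).
Sum = -30.875.

-30.875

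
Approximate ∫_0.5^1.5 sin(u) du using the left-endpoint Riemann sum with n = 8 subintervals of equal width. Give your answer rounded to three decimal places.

0.773

Δu = (1.5 − 0.5)/8 = 0.125.
Left endpoints: 0.5, 0.625, 0.75, 0.875, 1, 1.125, 1.25, 1.375.
f(0.5) ≈ 0.479, f(0.625) ≈ 0.585, f(0.75) ≈ 0.682, f(0.875) ≈ 0.768, f(1) ≈ 0.841, f(1.125) ≈ 0.902, f(1.25) ≈ 0.949, f(1.375) ≈ 0.981.
Sum = Δu · [f(0.5) + f(0.625) + f(0.75) + ...].
Sum ≈ 0.773.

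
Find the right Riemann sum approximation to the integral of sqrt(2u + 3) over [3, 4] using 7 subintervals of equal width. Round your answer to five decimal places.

3.18352

Δu = (4 − 3)/7 = 1/7.
Right endpoints: 22/7, 23/7, 24/7, 25/7, 26/7, 27/7, 4.
f(22/7) ≈ 3.04725, f(23/7) ≈ 3.09377, f(24/7) ≈ 3.13961, f(25/7) ≈ 3.18479, f(26/7) ≈ 3.22933, f(27/7) ≈ 3.27327, f(4) ≈ 3.31662.
Sum = Δu · [f(22/7) + f(23/7) + f(24/7) + ...].
Sum ≈ 3.18352.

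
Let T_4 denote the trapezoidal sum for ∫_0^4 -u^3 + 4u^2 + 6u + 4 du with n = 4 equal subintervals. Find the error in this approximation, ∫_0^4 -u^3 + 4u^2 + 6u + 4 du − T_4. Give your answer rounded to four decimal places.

1.3333

Exact integral: ∫_0^4 f(u) du ≈ 85.333333.
T_4 = 84.
Error ≈ 85.333333 − 84 ≈ 1.3333.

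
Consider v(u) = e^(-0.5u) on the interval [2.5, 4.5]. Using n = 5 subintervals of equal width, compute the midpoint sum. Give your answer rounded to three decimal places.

Δu = (4.5 − 2.5)/5 = 0.4.
Midpoints: 2.7, 3.1, 3.5, 3.9, 4.3.
v(2.7) ≈ 0.259, v(3.1) ≈ 0.212, v(3.5) ≈ 0.174, v(3.9) ≈ 0.142, v(4.3) ≈ 0.116.
Sum = Δu · [v(2.7) + v(3.1) + v(3.5) + v(3.9) + v(4.3)].
Sum ≈ 0.362.

0.362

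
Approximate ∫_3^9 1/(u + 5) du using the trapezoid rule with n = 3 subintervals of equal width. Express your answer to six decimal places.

Δu = (9 − 3)/3 = 2.
f(3) = 0.125, f(5) = 0.1, f(7) = 1/12, f(9) = 1/14.
T_3 = (Δu/2)·[f(u_0) + 2f(u_1) + 2f(u_2) + f(u_3)].
Sum ≈ 0.563095.

0.563095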